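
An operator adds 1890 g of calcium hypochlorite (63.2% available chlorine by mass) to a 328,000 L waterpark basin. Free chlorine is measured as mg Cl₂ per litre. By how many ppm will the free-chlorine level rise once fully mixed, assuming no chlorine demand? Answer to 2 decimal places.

Available chlorine delivered: 1890 g × 0.632 = 1194 g as Cl₂.
Concentration rise: 1194 g / 328,000 L = 3.642 mg/L = 3.64 ppm.

3.64 ppm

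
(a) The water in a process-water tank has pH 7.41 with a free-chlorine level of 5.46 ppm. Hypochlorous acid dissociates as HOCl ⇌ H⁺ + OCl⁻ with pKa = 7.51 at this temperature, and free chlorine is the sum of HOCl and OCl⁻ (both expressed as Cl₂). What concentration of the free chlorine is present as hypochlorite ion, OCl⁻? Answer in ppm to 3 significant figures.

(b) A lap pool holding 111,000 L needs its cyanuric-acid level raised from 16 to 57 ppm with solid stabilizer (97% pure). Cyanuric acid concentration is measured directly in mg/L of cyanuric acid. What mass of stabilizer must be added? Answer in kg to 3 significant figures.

(a) 2.42 ppm; (b) 4.69 kg

(a) [OCl⁻]/[HOCl] = 10^(pH − pKa) = 10^(7.41 − 7.51) = 10^-0.10 = 0.7943.
(a) Fraction as HOCl = 1 / (1 + 0.7943) = 0.5573.
(a) OCl⁻ = (1 − 0.5573) × 5.46 ppm = 2.417 ppm.

(b) CYA to add: (57 − 16) = 41 mg/L × 111,000 L = 4551 g cyanuric acid.
(b) At 97% purity: 4551 / 0.97 = 4692 g product.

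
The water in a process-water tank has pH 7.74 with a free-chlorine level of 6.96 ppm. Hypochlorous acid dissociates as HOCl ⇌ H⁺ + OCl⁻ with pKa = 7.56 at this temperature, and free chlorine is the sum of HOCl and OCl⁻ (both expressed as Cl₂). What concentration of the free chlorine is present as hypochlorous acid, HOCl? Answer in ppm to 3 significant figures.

[OCl⁻]/[HOCl] = 10^(pH − pKa) = 10^(7.74 − 7.56) = 10^0.18 = 1.514.
Fraction as HOCl = 1 / (1 + 1.514) = 0.3978.
HOCl = 0.3978 × 6.96 ppm = 2.769 ppm.

2.77 ppm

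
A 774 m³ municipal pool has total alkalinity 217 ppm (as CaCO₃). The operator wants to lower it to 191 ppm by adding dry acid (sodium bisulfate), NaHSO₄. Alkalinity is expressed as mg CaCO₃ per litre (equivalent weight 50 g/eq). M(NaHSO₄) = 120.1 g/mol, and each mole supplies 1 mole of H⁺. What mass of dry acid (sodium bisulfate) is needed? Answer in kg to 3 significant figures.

48.3 kg

Volume: 774 m³ = 774,000 L.
Alkalinity to neutralize: (217 − 191) = 26 mg/L as CaCO₃ × 774,000 L = 20,120 g as CaCO₃.
Equivalents of H⁺ required: 20,120 ÷ 50 g/eq = 402.5 eq = 402.5 mol NaHSO₄.
Mass of NaHSO₄: 402.5 × 120.1 = 48,340 g.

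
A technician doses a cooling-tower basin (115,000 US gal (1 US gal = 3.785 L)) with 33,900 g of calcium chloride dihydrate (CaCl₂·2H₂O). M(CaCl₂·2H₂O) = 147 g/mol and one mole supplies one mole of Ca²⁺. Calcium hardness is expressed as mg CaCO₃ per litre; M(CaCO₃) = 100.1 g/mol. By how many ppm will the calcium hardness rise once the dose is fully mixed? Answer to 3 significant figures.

Volume: 115,000 US gal × 3.785 L/gal = 435,275 L.
Moles of Ca²⁺: 33,900 g ÷ 147 g/mol = 230.6 mol.
As CaCO₃: 230.6 mol × 100.1 g/mol = 23,080 g.
Rise: 23,080 g / 435,275 L × 1000 = 53.03 mg/L.

53.0 ppm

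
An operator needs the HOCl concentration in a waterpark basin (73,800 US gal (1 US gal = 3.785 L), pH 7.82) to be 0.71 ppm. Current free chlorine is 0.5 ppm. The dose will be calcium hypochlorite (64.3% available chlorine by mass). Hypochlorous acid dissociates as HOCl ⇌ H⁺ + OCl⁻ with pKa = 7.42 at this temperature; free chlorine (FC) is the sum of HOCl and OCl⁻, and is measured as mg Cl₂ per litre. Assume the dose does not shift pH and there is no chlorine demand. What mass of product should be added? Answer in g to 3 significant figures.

866 g

Volume: 73,800 US gal × 3.785 L/gal = 279,333 L.
[OCl⁻]/[HOCl] = 10^(pH − pKa) = 10^(7.82 − 7.42) = 2.512; fraction as HOCl = 1/(1 + 2.512) = 0.2847.
Free chlorine required for 0.71 ppm HOCl: 0.71 / 0.2847 = 2.493 ppm.
FC to add: 2.493 − 0.5 = 1.993 mg/L as Cl₂.
Cl₂ equivalent: 1.993 mg/L × 279,333 L = 556.8 g.
Product at 64.3% available Cl: 556.8 / 0.643 = 866 g.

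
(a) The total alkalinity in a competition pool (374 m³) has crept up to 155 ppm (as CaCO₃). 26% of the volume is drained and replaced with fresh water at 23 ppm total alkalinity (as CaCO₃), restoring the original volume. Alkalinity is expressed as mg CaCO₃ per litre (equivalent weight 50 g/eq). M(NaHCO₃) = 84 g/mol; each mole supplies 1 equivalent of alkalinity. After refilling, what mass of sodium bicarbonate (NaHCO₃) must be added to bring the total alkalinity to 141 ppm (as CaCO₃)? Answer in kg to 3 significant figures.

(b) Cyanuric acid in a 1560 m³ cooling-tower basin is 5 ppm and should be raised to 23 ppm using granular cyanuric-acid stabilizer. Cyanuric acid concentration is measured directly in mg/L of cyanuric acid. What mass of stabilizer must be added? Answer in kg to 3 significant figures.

(a) 12.8 kg; (b) 28.1 kg

(a) Volume: 374 m³ = 374,000 L.
(a) After draining 26% and refilling: 155 × 0.74 + 23 × 0.26 = 120.68 ppm.
(a) Deficit to target: 141 − 120.68 = 20.32 mg/L.
(a) As CaCO₃: 20.32 mg/L × 374,000 L = 7600 g; ÷ 50 g/eq ÷ 1 = 152 mol NaHCO₃.
(a) Mass: 152 × 84 = 12,770 g.

(b) Volume: 1560 m³ = 1,560,000 L.
(b) CYA to add: (23 − 5) = 18 mg/L × 1,560,000 L = 28,080 g cyanuric acid.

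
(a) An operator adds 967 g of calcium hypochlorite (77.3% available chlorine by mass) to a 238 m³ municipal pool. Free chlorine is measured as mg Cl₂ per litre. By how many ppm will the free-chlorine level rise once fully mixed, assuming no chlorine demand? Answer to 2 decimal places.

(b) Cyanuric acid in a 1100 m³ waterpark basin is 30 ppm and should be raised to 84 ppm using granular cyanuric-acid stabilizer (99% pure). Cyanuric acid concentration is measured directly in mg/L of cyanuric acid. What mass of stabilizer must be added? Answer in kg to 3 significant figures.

(a) Volume: 238 m³ = 238,000 L.
(a) Available chlorine delivered: 967 g × 0.773 = 747.5 g as Cl₂.
(a) Concentration rise: 747.5 g / 238,000 L = 3.141 mg/L = 3.14 ppm.

(b) Volume: 1100 m³ = 1,100,000 L.
(b) CYA to add: (84 − 30) = 54 mg/L × 1,100,000 L = 59,400 g cyanuric acid.
(b) At 99% purity: 59,400 / 0.99 = 60,000 g product.

(a) 3.14 ppm; (b) 60.0 kg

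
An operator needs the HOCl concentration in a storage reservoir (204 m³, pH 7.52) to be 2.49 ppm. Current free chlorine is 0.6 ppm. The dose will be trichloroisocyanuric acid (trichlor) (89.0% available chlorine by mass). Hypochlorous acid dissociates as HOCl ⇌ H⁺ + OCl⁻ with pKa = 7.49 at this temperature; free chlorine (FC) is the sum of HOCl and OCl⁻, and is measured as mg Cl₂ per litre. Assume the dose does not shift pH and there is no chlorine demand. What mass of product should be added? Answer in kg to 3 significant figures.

1.04 kg

Volume: 204 m³ = 204,000 L.
[OCl⁻]/[HOCl] = 10^(pH − pKa) = 10^(7.52 − 7.49) = 1.072; fraction as HOCl = 1/(1 + 1.072) = 0.4827.
Free chlorine required for 2.49 ppm HOCl: 2.49 / 0.4827 = 5.158 ppm.
FC to add: 5.158 − 0.6 = 4.558 mg/L as Cl₂.
Cl₂ equivalent: 4.558 mg/L × 204,000 L = 929.8 g.
Product at 89.0% available Cl: 929.8 / 0.89 = 1045 g.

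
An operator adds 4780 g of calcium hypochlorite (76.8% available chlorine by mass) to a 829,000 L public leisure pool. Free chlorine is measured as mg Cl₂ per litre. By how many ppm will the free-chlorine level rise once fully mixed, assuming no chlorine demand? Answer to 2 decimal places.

Available chlorine delivered: 4780 g × 0.768 = 3671 g as Cl₂.
Concentration rise: 3671 g / 829,000 L = 4.428 mg/L = 4.43 ppm.

4.43 ppm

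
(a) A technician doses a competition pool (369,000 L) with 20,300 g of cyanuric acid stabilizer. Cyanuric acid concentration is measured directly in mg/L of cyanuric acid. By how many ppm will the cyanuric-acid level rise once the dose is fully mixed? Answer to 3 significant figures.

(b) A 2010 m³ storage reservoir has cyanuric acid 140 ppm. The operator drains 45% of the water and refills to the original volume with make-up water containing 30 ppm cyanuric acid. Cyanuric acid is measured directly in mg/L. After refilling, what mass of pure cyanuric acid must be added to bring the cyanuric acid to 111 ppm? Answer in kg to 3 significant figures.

(a) 55.0 ppm; (b) 41.2 kg

(a) Rise: 20,300 g / 369,000 L × 1000 = 55.01 mg/L.

(b) Volume: 2010 m³ = 2,010,000 L.
(b) After draining 45% and refilling: 140 × 0.55 + 30 × 0.45 = 90.5 ppm.
(b) Deficit to target: 111 − 90.5 = 20.5 mg/L.
(b) Mass: 20.5 mg/L × 2,010,000 L = 41,200 g cyanuric acid.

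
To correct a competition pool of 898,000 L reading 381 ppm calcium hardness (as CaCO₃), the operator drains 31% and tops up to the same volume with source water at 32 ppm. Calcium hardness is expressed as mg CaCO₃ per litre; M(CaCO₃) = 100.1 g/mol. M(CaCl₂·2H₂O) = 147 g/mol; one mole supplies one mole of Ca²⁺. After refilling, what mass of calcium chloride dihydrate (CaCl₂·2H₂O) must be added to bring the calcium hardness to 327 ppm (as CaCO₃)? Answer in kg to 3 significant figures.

After draining 31% and refilling: 381 × 0.69 + 32 × 0.31 = 272.81 ppm.
Deficit to target: 327 − 272.81 = 54.19 mg/L.
As CaCO₃: 54.19 mg/L × 898,000 L = 48,660 g; ÷ 100.1 = 486.1 mol Ca²⁺.
Mass: 486.1 × 147 = 71,460 g.

71.5 kg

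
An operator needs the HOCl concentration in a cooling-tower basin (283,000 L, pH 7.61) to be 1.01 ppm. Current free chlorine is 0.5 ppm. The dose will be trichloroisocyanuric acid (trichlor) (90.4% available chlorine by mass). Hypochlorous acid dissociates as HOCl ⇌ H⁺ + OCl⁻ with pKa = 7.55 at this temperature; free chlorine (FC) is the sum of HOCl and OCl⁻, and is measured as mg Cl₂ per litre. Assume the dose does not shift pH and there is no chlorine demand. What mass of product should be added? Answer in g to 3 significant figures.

523 g

[OCl⁻]/[HOCl] = 10^(pH − pKa) = 10^(7.61 − 7.55) = 1.148; fraction as HOCl = 1/(1 + 1.148) = 0.4655.
Free chlorine required for 1.01 ppm HOCl: 1.01 / 0.4655 = 2.17 ppm.
FC to add: 2.17 − 0.5 = 1.67 mg/L as Cl₂.
Cl₂ equivalent: 1.67 mg/L × 283,000 L = 472.5 g.
Product at 90.4% available Cl: 472.5 / 0.904 = 522.7 g.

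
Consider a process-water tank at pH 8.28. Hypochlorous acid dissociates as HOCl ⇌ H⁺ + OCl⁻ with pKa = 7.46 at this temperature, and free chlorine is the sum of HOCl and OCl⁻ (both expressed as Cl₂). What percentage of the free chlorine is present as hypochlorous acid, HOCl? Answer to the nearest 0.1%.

13.1%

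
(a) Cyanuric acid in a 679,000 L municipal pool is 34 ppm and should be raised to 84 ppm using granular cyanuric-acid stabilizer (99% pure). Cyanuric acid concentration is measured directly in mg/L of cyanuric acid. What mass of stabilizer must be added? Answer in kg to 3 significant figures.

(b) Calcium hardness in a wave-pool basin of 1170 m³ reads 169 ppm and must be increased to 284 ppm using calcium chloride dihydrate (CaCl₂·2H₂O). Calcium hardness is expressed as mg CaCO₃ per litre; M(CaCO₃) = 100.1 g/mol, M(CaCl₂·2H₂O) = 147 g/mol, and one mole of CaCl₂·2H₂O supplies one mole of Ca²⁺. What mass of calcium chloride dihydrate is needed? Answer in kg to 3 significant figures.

(a) 34.3 kg; (b) 198 kg

(a) CYA to add: (84 − 34) = 50 mg/L × 679,000 L = 33,950 g cyanuric acid.
(a) At 99% purity: 33,950 / 0.99 = 34,290 g product.

(b) Volume: 1170 m³ = 1,170,000 L.
(b) Hardness to add: (284 − 169) = 115 mg/L as CaCO₃ × 1,170,000 L = 134,600 g as CaCO₃.
(b) Moles of Ca²⁺ (1 mol Ca²⁺ ≡ 1 mol CaCO₃): 134,600 / 100.1 g/mol = 1344 mol.
(b) Mass of CaCl₂·2H₂O: 1344 × 147 = 197,600 g.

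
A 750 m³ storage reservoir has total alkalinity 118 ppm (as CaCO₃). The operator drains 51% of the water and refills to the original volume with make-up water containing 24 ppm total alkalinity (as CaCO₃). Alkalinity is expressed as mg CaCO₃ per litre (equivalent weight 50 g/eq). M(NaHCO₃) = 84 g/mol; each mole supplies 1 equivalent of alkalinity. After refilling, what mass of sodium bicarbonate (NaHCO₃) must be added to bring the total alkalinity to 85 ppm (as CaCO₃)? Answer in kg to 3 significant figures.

Volume: 750 m³ = 750,000 L.
After draining 51% and refilling: 118 × 0.49 + 24 × 0.51 = 70.06 ppm.
Deficit to target: 85 − 70.06 = 14.94 mg/L.
As CaCO₃: 14.94 mg/L × 750,000 L = 11,200 g; ÷ 50 g/eq ÷ 1 = 224.1 mol NaHCO₃.
Mass: 224.1 × 84 = 18,820 g.

18.8 kg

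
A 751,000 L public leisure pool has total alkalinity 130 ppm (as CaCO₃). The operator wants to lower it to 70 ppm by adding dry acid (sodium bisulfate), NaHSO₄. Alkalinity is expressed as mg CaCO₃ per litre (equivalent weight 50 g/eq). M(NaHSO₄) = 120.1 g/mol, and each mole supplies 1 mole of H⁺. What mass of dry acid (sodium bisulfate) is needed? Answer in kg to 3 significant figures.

Alkalinity to neutralize: (130 − 70) = 60 mg/L as CaCO₃ × 751,000 L = 45,060 g as CaCO₃.
Equivalents of H⁺ required: 45,060 ÷ 50 g/eq = 901.2 eq = 901.2 mol NaHSO₄.
Mass of NaHSO₄: 901.2 × 120.1 = 108,200 g.

108 kg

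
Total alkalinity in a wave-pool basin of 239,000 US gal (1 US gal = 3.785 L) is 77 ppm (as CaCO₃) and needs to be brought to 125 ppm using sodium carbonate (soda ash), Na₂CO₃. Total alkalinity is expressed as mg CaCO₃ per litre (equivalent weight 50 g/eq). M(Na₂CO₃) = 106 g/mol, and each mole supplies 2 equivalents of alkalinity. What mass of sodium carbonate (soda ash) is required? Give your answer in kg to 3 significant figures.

46.0 kg

Volume: 239,000 US gal × 3.785 L/gal = 904,615 L.
Alkalinity to add: (125 − 77) = 48 mg/L as CaCO₃ × 904,615 L = 43,420 g as CaCO₃.
Equivalents: 43,420 g ÷ 50 g/eq = 868.4 eq.
Each mole of Na₂CO₃ supplies 2 eq, so 868.4 / 2 = 434.2 mol.
Mass: 434.2 mol × 106 g/mol = 46,030 g.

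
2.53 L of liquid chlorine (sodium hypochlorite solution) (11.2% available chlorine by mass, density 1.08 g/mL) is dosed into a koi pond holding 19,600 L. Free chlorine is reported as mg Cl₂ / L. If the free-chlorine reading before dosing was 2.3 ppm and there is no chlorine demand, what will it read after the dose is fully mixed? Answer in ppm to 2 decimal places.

17.91 ppm

Mass of solution: 2.53 L × 1000 mL/L × 1.08 g/mL = 2732 g.
Available chlorine delivered: 2732 g × 0.112 = 306 g as Cl₂.
Concentration rise: 306 g / 19,600 L = 15.61 mg/L = 15.61 ppm.
Final FC: 2.3 + 15.61 = 17.91 ppm.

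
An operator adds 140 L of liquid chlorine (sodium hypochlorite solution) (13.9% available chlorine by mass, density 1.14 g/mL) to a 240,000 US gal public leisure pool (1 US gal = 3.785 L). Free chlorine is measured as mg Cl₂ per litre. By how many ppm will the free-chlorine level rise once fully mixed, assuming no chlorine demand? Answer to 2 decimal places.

Volume: 240,000 US gal × 3.785 L/gal = 908,400 L.
Mass of solution: 140 L × 1000 mL/L × 1.14 g/mL = 159,600 g.
Available chlorine delivered: 159,600 g × 0.139 = 22,180 g as Cl₂.
Concentration rise: 22,180 g / 908,400 L = 24.42 mg/L = 24.42 ppm.

24.42 ppm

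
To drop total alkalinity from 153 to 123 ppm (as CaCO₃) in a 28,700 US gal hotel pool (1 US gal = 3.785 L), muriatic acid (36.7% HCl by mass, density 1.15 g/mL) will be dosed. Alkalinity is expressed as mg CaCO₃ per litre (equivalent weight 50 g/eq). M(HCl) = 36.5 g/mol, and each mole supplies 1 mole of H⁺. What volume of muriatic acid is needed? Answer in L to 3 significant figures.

Volume: 28,700 US gal × 3.785 L/gal = 108,630 L.
Alkalinity to neutralize: (153 − 123) = 30 mg/L as CaCO₃ × 108,630 L = 3259 g as CaCO₃.
Equivalents of H⁺ required: 3259 ÷ 50 g/eq = 65.18 eq = 65.18 mol HCl.
Mass of HCl: 65.18 × 36.5 = 2379 g.
Mass of 36.7% solution: 2379 / 0.367 = 6482 g.
Volume: 6482 g ÷ 1.15 g/mL = 5637 mL.

5.64 L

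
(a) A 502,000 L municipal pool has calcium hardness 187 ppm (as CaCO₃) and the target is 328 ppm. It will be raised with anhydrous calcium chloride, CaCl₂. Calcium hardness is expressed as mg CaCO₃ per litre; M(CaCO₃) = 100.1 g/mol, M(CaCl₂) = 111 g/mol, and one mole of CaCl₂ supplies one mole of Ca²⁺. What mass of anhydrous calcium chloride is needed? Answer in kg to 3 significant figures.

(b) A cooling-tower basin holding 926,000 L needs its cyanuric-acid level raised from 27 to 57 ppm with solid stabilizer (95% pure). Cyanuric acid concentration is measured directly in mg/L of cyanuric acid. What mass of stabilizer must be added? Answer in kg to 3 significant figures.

(a) 78.5 kg; (b) 29.2 kg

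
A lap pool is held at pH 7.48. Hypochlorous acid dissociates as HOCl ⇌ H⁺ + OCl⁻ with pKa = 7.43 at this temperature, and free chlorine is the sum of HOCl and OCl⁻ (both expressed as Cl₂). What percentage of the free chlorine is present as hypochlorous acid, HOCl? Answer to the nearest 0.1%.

47.1%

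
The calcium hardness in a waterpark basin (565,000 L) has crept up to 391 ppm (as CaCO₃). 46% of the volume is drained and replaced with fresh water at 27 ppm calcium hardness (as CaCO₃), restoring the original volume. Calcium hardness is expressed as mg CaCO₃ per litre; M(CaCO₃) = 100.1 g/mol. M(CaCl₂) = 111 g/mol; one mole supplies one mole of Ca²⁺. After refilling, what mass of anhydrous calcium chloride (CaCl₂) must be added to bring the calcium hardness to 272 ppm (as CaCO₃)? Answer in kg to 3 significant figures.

30.3 kg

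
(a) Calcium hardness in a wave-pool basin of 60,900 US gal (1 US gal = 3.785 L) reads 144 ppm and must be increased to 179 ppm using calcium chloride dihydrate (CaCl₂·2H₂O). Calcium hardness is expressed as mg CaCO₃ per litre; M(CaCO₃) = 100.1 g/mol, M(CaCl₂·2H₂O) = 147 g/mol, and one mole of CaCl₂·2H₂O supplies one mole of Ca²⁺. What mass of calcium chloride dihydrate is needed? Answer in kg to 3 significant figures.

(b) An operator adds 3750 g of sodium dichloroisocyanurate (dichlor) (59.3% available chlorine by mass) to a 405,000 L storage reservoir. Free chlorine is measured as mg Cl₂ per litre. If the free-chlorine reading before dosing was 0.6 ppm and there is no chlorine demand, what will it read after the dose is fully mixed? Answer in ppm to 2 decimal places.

(a) 11.8 kg; (b) 6.09 ppm

(a) Volume: 60,900 US gal × 3.785 L/gal = 230,506 L.
(a) Hardness to add: (179 − 144) = 35 mg/L as CaCO₃ × 230,506 L = 8068 g as CaCO₃.
(a) Moles of Ca²⁺ (1 mol Ca²⁺ ≡ 1 mol CaCO₃): 8068 / 100.1 g/mol = 80.6 mol.
(a) Mass of CaCl₂·2H₂O: 80.6 × 147 = 11,850 g.

(b) Available chlorine delivered: 3750 g × 0.593 = 2224 g as Cl₂.
(b) Concentration rise: 2224 g / 405,000 L = 5.491 mg/L = 5.49 ppm.
(b) Final FC: 0.6 + 5.49 = 6.09 ppm.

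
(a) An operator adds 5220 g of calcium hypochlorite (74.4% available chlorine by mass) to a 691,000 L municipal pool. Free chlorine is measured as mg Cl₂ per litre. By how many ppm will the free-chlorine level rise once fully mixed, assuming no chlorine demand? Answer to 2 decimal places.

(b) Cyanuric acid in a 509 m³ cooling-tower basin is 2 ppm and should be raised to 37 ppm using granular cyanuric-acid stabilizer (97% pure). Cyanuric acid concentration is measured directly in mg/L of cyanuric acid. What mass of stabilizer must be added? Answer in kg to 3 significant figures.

(a) 5.62 ppm; (b) 18.4 kg

(a) Available chlorine delivered: 5220 g × 0.744 = 3884 g as Cl₂.
(a) Concentration rise: 3884 g / 691,000 L = 5.62 mg/L = 5.62 ppm.

(b) Volume: 509 m³ = 509,000 L.
(b) CYA to add: (37 − 2) = 35 mg/L × 509,000 L = 17,820 g cyanuric acid.
(b) At 97% purity: 17,820 / 0.97 = 18,370 g product.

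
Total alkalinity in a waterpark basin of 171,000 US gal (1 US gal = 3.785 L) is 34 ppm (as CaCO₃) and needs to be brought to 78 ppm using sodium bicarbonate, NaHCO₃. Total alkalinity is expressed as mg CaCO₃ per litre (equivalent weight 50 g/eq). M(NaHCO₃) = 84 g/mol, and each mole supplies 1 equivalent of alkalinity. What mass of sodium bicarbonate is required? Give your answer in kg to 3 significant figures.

47.8 kg

Volume: 171,000 US gal × 3.785 L/gal = 647,235 L.
Alkalinity to add: (78 − 34) = 44 mg/L as CaCO₃ × 647,235 L = 28,480 g as CaCO₃.
Equivalents: 28,480 g ÷ 50 g/eq = 569.6 eq.
NaHCO₃ supplies 1 eq per mole → 569.6 mol.
Mass: 569.6 mol × 84 g/mol = 47,840 g.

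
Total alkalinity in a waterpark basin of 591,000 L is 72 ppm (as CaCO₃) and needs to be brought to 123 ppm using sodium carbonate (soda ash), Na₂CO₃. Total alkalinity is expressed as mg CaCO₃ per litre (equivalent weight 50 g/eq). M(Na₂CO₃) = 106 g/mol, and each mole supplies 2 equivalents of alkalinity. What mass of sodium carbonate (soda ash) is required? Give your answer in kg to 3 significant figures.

31.9 kg

Alkalinity to add: (123 − 72) = 51 mg/L as CaCO₃ × 591,000 L = 30,140 g as CaCO₃.
Equivalents: 30,140 g ÷ 50 g/eq = 602.8 eq.
Each mole of Na₂CO₃ supplies 2 eq, so 602.8 / 2 = 301.4 mol.
Mass: 301.4 mol × 106 g/mol = 31,950 g.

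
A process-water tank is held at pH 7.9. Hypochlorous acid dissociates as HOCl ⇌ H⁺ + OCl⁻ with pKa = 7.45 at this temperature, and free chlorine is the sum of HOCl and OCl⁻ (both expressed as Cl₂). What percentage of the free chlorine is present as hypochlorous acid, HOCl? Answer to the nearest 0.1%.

[OCl⁻]/[HOCl] = 10^(pH − pKa) = 10^(7.9 − 7.45) = 10^0.45 = 2.818.
Fraction as HOCl = 1 / (1 + 2.818) = 0.2619.

26.2%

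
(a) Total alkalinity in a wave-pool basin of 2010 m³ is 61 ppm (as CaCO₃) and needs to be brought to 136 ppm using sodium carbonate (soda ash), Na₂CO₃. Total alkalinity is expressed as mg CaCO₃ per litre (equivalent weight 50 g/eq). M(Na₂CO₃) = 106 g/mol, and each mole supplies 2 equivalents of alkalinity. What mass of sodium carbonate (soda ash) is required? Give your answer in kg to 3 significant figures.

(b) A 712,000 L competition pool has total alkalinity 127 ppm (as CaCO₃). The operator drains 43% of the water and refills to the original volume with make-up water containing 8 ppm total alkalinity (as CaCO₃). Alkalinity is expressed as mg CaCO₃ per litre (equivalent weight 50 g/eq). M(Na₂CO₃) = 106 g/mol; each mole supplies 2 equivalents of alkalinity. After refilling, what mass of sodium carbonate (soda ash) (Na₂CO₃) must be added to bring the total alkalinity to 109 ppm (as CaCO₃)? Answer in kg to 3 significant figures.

(a) 160 kg; (b) 25.0 kg

(a) Volume: 2010 m³ = 2,010,000 L.
(a) Alkalinity to add: (136 − 61) = 75 mg/L as CaCO₃ × 2,010,000 L = 150,800 g as CaCO₃.
(a) Equivalents: 150,800 g ÷ 50 g/eq = 3015 eq.
(a) Each mole of Na₂CO₃ supplies 2 eq, so 3015 / 2 = 1508 mol.
(a) Mass: 1508 mol × 106 g/mol = 159,800 g.

(b) After draining 43% and refilling: 127 × 0.57 + 8 × 0.43 = 75.83 ppm.
(b) Deficit to target: 109 − 75.83 = 33.17 mg/L.
(b) As CaCO₃: 33.17 mg/L × 712,000 L = 23,620 g; ÷ 50 g/eq ÷ 2 = 236.2 mol Na₂CO₃.
(b) Mass: 236.2 × 106 = 25,030 g.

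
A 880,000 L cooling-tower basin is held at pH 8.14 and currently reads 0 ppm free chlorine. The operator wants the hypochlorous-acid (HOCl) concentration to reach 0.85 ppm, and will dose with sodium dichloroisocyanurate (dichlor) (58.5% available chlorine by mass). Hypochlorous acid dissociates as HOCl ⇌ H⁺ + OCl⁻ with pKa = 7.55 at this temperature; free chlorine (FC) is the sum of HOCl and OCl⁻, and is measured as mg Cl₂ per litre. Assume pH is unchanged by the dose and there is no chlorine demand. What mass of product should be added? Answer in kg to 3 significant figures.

6.25 kg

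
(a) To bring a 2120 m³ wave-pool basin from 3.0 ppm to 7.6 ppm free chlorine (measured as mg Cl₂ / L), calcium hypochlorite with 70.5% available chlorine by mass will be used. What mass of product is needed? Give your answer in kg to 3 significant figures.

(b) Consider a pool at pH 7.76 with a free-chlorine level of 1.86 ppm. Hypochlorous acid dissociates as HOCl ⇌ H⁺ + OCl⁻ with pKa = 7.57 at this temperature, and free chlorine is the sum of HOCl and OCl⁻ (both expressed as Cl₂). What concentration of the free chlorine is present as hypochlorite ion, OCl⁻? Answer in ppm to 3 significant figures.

(a) Volume: 2120 m³ = 2,120,000 L.
(a) Chlorine deficit: 7.6 − 3.0 = 4.6 ppm = 4.6 mg/L as Cl₂.
(a) Cl₂ equivalent needed: 4.6 mg/L × 2,120,000 L = 9,752,000 mg = 9752 g.
(a) Product at 70.5% available chlorine: 9752 / 0.705 = 13,830 g.

(b) [OCl⁻]/[HOCl] = 10^(pH − pKa) = 10^(7.76 − 7.57) = 10^0.19 = 1.549.
(b) Fraction as HOCl = 1 / (1 + 1.549) = 0.3923.
(b) OCl⁻ = (1 − 0.3923) × 1.86 ppm = 1.13 ppm.

(a) 13.8 kg; (b) 1.13 ppm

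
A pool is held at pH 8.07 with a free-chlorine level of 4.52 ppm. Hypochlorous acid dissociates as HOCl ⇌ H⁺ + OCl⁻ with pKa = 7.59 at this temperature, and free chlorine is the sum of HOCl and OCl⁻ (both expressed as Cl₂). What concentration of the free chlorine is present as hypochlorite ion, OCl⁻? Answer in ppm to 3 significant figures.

3.40 ppm

[OCl⁻]/[HOCl] = 10^(pH − pKa) = 10^(8.07 − 7.59) = 10^0.48 = 3.02.
Fraction as HOCl = 1 / (1 + 3.02) = 0.2488.
OCl⁻ = (1 − 0.2488) × 4.52 ppm = 3.396 ppm.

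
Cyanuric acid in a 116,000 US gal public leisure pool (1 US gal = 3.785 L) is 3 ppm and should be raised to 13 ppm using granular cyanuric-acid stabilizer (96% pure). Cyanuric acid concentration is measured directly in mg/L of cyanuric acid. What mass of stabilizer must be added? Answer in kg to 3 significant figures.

4.57 kg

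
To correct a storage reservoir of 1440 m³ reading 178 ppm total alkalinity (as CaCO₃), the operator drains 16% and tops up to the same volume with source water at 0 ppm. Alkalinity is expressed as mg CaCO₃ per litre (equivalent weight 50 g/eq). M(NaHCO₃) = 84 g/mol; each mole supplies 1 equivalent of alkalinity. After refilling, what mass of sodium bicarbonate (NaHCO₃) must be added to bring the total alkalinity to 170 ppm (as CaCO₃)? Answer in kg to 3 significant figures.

49.5 kg

Volume: 1440 m³ = 1,440,000 L.
After draining 16% and refilling: 178 × 0.84 + 0 × 0.16 = 149.52 ppm.
Deficit to target: 170 − 149.52 = 20.48 mg/L.
As CaCO₃: 20.48 mg/L × 1,440,000 L = 29,490 g; ÷ 50 g/eq ÷ 1 = 589.8 mol NaHCO₃.
Mass: 589.8 × 84 = 49,550 g.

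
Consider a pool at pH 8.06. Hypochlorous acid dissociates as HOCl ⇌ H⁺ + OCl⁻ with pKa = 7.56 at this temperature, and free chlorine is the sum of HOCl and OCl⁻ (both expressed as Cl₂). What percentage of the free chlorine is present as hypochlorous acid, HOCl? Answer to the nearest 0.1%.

24.0%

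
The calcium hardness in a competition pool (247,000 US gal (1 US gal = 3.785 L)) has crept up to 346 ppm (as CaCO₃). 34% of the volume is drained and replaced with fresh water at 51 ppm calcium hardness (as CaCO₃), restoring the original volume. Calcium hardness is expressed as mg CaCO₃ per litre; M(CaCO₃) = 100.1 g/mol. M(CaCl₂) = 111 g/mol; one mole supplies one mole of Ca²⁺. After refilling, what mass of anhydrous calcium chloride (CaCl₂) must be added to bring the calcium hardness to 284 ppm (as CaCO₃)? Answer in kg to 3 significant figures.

39.7 kg

Volume: 247,000 US gal × 3.785 L/gal = 934,895 L.
After draining 34% and refilling: 346 × 0.66 + 51 × 0.34 = 245.7 ppm.
Deficit to target: 284 − 245.7 = 38.3 mg/L.
As CaCO₃: 38.3 mg/L × 934,895 L = 35,810 g; ÷ 100.1 = 357.7 mol Ca²⁺.
Mass: 357.7 × 111 = 39,710 g.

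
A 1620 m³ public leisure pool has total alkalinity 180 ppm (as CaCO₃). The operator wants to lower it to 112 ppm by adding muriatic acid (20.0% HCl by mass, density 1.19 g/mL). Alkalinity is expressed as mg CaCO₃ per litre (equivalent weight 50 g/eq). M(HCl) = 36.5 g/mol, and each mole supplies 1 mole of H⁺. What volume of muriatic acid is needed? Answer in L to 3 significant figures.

Volume: 1620 m³ = 1,620,000 L.
Alkalinity to neutralize: (180 − 112) = 68 mg/L as CaCO₃ × 1,620,000 L = 110,200 g as CaCO₃.
Equivalents of H⁺ required: 110,200 ÷ 50 g/eq = 2203 eq = 2203 mol HCl.
Mass of HCl: 2203 × 36.5 = 80,420 g.
Mass of 20.0% solution: 80,420 / 0.2 = 402,100 g.
Volume: 402,100 g ÷ 1.19 g/mL = 337,900 mL.

338 L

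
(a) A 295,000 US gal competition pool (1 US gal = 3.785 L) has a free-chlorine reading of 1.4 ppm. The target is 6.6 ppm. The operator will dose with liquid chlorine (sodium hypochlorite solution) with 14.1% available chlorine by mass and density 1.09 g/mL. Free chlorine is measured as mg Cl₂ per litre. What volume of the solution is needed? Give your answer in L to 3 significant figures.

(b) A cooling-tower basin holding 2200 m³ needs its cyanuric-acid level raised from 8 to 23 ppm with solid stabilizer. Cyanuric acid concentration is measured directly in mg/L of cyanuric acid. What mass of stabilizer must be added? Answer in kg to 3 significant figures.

(a) 37.8 L; (b) 33.0 kg

(a) Volume: 295,000 US gal × 3.785 L/gal = 1,116,575 L.
(a) Chlorine deficit: 6.6 − 1.4 = 5.2 ppm = 5.2 mg/L as Cl₂.
(a) Cl₂ equivalent needed: 5.2 mg/L × 1,116,575 L = 5,806,000 mg = 5806 g.
(a) Product at 14.1% available chlorine: 5806 / 0.141 = 41,180 g.
(a) Volume at density 1.09 g/mL: 41,180 g ÷ 1.09 g/mL = 37,780 mL.

(b) Volume: 2200 m³ = 2,200,000 L.
(b) CYA to add: (23 − 8) = 15 mg/L × 2,200,000 L = 33,000 g cyanuric acid.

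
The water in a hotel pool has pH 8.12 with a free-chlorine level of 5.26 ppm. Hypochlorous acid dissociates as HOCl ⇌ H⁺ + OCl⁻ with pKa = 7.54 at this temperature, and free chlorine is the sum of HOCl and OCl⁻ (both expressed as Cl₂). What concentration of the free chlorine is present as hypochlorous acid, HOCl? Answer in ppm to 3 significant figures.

[OCl⁻]/[HOCl] = 10^(pH − pKa) = 10^(8.12 − 7.54) = 10^0.58 = 3.802.
Fraction as HOCl = 1 / (1 + 3.802) = 0.2083.
HOCl = 0.2083 × 5.26 ppm = 1.095 ppm.

1.10 ppm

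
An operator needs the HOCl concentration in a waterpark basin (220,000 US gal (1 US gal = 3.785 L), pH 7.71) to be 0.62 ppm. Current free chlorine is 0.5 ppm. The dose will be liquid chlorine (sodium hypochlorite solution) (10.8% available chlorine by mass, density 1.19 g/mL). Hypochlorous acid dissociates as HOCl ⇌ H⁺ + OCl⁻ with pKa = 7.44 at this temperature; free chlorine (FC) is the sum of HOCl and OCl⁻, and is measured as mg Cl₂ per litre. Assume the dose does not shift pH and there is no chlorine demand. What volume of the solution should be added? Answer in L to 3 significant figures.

8.26 L

Volume: 220,000 US gal × 3.785 L/gal = 832,700 L.
[OCl⁻]/[HOCl] = 10^(pH − pKa) = 10^(7.71 − 7.44) = 1.862; fraction as HOCl = 1/(1 + 1.862) = 0.3494.
Free chlorine required for 0.62 ppm HOCl: 0.62 / 0.3494 = 1.774 ppm.
FC to add: 1.774 − 0.5 = 1.274 mg/L as Cl₂.
Cl₂ equivalent: 1.274 mg/L × 832,700 L = 1061 g.
Product at 10.8% available Cl: 1061 / 0.108 = 9827 g.
Volume: 9827 g ÷ 1.19 g/mL = 8258 mL.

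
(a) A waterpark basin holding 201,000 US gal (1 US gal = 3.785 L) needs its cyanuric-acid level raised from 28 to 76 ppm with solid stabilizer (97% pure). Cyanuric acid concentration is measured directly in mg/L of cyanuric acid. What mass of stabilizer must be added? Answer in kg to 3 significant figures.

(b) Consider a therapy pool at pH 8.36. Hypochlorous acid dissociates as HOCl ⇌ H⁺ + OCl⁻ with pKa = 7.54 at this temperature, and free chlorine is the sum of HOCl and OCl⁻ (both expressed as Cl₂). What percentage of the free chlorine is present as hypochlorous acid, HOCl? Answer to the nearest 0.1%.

(a) 37.6 kg; (b) 13.1%

(a) Volume: 201,000 US gal × 3.785 L/gal = 760,785 L.
(a) CYA to add: (76 − 28) = 48 mg/L × 760,785 L = 36,520 g cyanuric acid.
(a) At 97% purity: 36,520 / 0.97 = 37,650 g product.

(b) [OCl⁻]/[HOCl] = 10^(pH − pKa) = 10^(8.36 − 7.54) = 10^0.82 = 6.607.
(b) Fraction as HOCl = 1 / (1 + 6.607) = 0.1315.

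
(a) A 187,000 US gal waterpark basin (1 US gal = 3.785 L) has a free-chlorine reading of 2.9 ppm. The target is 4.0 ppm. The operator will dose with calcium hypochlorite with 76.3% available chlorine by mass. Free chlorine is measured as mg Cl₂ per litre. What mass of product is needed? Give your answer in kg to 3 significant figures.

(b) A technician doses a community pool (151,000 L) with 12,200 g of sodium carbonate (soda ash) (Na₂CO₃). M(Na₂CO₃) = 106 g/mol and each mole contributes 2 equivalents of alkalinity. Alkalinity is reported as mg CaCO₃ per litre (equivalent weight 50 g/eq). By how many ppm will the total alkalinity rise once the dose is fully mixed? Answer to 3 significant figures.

(a) 1.02 kg; (b) 76.2 ppm

(a) Volume: 187,000 US gal × 3.785 L/gal = 707,795 L.
(a) Chlorine deficit: 4.0 − 2.9 = 1.1 ppm = 1.1 mg/L as Cl₂.
(a) Cl₂ equivalent needed: 1.1 mg/L × 707,795 L = 778,600 mg = 778.6 g.
(a) Product at 76.3% available chlorine: 778.6 / 0.763 = 1020 g.

(b) Moles of Na₂CO₃: 12,200 g ÷ 106 g/mol = 115.1 mol → 230.2 eq of alkalinity.
(b) As CaCO₃: 230.2 eq × 50 g/eq = 11,510 g.
(b) Rise: 11,510 g / 151,000 L × 1000 = 76.22 mg/L.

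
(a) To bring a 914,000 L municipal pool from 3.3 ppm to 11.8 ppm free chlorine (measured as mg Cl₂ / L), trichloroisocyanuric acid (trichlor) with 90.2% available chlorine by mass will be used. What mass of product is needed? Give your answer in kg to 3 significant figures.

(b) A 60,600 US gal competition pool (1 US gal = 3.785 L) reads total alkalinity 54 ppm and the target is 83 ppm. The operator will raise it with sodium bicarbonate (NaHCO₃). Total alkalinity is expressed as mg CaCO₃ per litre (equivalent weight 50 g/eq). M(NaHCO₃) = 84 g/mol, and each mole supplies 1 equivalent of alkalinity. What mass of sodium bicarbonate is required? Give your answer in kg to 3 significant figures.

(a) 8.61 kg; (b) 11.2 kg

(a) Chlorine deficit: 11.8 − 3.3 = 8.5 ppm = 8.5 mg/L as Cl₂.
(a) Cl₂ equivalent needed: 8.5 mg/L × 914,000 L = 7,769,000 mg = 7769 g.
(a) Product at 90.2% available chlorine: 7769 / 0.902 = 8613 g.

(b) Volume: 60,600 US gal × 3.785 L/gal = 229,371 L.
(b) Alkalinity to add: (83 − 54) = 29 mg/L as CaCO₃ × 229,371 L = 6652 g as CaCO₃.
(b) Equivalents: 6652 g ÷ 50 g/eq = 133 eq.
(b) NaHCO₃ supplies 1 eq per mole → 133 mol.
(b) Mass: 133 mol × 84 g/mol = 11,170 g.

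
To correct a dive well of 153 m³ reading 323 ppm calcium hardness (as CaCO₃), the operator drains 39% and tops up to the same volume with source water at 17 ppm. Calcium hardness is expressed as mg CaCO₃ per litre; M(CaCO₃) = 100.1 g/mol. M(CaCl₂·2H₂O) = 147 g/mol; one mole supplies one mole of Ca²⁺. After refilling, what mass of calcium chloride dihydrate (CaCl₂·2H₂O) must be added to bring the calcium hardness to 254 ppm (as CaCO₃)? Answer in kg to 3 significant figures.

11.3 kg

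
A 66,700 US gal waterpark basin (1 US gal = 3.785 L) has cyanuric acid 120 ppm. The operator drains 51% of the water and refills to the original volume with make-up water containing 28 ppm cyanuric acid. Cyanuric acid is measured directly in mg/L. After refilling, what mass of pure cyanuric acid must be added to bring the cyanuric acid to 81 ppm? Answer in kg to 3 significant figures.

2.00 kg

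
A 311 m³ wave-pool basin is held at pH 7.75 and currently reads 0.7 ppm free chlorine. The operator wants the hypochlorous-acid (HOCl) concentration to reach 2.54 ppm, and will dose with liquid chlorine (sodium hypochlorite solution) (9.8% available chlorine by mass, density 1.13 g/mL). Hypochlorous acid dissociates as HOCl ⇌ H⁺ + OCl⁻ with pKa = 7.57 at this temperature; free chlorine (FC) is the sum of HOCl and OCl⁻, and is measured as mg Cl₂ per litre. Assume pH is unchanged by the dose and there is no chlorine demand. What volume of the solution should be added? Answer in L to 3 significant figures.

16.0 L

Volume: 311 m³ = 311,000 L.
[OCl⁻]/[HOCl] = 10^(pH − pKa) = 10^(7.75 − 7.57) = 1.514; fraction as HOCl = 1/(1 + 1.514) = 0.3978.
Free chlorine required for 2.54 ppm HOCl: 2.54 / 0.3978 = 6.384 ppm.
FC to add: 6.384 − 0.7 = 5.684 mg/L as Cl₂.
Cl₂ equivalent: 5.684 mg/L × 311,000 L = 1768 g.
Product at 9.8% available Cl: 1768 / 0.098 = 18,040 g.
Volume: 18,040 g ÷ 1.13 g/mL = 15,960 mL.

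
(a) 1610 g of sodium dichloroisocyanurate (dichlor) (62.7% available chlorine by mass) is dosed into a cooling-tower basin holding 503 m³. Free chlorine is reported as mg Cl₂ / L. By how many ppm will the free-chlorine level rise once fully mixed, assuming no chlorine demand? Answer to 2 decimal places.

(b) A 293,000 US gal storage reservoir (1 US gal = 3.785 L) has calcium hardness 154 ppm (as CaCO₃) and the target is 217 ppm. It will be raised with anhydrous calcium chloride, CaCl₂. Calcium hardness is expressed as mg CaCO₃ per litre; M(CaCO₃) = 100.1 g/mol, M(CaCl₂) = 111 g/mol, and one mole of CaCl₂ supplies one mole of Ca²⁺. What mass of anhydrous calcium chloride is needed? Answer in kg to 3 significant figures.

(a) Volume: 503 m³ = 503,000 L.
(a) Available chlorine delivered: 1610 g × 0.627 = 1009 g as Cl₂.
(a) Concentration rise: 1009 g / 503,000 L = 2.007 mg/L = 2.01 ppm.

(b) Volume: 293,000 US gal × 3.785 L/gal = 1,109,005 L.
(b) Hardness to add: (217 − 154) = 63 mg/L as CaCO₃ × 1,109,005 L = 69,870 g as CaCO₃.
(b) Moles of Ca²⁺ (1 mol Ca²⁺ ≡ 1 mol CaCO₃): 69,870 / 100.1 g/mol = 698 mol.
(b) Mass of CaCl₂: 698 × 111 = 77,480 g.

(a) 2.01 ppm; (b) 77.5 kg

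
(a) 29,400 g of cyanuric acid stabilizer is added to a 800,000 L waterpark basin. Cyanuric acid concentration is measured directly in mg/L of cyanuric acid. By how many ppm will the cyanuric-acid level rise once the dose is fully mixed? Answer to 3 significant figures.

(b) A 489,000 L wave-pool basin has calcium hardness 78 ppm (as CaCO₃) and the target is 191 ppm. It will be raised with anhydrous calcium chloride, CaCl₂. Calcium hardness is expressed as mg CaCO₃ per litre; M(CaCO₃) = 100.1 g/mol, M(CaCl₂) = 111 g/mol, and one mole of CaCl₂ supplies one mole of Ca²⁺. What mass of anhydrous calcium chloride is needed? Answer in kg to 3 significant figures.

(a) Rise: 29,400 g / 800,000 L × 1000 = 36.75 mg/L.

(b) Hardness to add: (191 − 78) = 113 mg/L as CaCO₃ × 489,000 L = 55,260 g as CaCO₃.
(b) Moles of Ca²⁺ (1 mol Ca²⁺ ≡ 1 mol CaCO₃): 55,260 / 100.1 g/mol = 552 mol.
(b) Mass of CaCl₂: 552 × 111 = 61,270 g.

(a) 36.8 ppm; (b) 61.3 kg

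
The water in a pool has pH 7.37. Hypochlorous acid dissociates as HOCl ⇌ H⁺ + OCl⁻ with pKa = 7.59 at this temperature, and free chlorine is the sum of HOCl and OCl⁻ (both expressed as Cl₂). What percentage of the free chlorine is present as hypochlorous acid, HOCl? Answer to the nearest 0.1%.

62.4%

[OCl⁻]/[HOCl] = 10^(pH − pKa) = 10^(7.37 − 7.59) = 10^-0.22 = 0.6026.
Fraction as HOCl = 1 / (1 + 0.6026) = 0.624.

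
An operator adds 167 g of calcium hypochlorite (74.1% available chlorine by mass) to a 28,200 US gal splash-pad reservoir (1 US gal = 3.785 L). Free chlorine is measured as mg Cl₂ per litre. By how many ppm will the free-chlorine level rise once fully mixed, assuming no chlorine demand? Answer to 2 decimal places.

Volume: 28,200 US gal × 3.785 L/gal = 106,737 L.
Available chlorine delivered: 167 g × 0.741 = 123.7 g as Cl₂.
Concentration rise: 123.7 g / 106,737 L = 1.159 mg/L = 1.16 ppm.

1.16 ppm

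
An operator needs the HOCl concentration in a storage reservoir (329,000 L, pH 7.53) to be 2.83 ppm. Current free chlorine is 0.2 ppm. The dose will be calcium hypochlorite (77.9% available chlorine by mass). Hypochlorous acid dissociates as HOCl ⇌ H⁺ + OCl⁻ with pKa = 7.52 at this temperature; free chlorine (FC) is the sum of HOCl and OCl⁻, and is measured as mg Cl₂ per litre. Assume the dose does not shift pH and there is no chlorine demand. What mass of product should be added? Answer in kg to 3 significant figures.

[OCl⁻]/[HOCl] = 10^(pH − pKa) = 10^(7.53 − 7.52) = 1.023; fraction as HOCl = 1/(1 + 1.023) = 0.4942.
Free chlorine required for 2.83 ppm HOCl: 2.83 / 0.4942 = 5.726 ppm.
FC to add: 5.726 − 0.2 = 5.526 mg/L as Cl₂.
Cl₂ equivalent: 5.526 mg/L × 329,000 L = 1818 g.
Product at 77.9% available Cl: 1818 / 0.779 = 2334 g.

2.33 kg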